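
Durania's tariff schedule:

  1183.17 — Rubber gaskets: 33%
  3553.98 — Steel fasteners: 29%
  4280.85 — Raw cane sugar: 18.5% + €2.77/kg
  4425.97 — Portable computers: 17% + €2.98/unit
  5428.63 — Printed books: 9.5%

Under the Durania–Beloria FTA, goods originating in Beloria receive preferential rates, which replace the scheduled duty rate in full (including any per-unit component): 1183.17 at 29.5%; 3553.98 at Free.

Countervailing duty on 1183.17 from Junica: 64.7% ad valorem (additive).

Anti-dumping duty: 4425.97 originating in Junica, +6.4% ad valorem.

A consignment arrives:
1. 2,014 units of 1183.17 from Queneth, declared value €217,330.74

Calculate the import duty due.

€71,719.14

Line 1 (1183.17, Queneth, 2,014 units, €217,330.74):
Base rate for 1183.17 is 33%.
1183.17 has an FTA preferential rate, but origin Queneth is not Beloria; base rate stands.
The additional-duty order on 1183.17 targets Junica, not Queneth; it does not apply.
Duty = €217,330.74 × 33% = €71,719.14.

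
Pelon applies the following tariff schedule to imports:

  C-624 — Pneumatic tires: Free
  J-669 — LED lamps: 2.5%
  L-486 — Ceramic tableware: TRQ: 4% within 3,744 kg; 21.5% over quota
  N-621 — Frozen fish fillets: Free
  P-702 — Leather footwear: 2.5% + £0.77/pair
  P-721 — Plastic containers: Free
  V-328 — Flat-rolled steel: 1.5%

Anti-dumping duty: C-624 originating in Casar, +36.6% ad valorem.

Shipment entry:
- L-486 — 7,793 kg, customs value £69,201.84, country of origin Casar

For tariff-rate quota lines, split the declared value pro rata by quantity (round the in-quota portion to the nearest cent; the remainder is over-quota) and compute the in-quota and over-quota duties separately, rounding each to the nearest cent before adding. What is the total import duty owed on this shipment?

Line 1 (L-486, Casar, 7,793 kg, £69,201.84):
Code L-486 is under a tariff-rate quota (threshold 3,744 kg). In-quota: 3,744 kg at 4%; over-quota: 4,049 kg at 21.5%.
Pro-rata value split: in-quota = £69,201.84 × 3,744/7,793 = £33,246.72; over-quota = £69,201.84 − £33,246.72 = £35,955.12.
In-quota duty = £33,246.72 × 4% = £1,329.87. Over-quota duty = £35,955.12 × 21.5% = £7,730.35.
Line duty = £1,329.87 + £7,730.35 = £9,060.22.

£9,060.22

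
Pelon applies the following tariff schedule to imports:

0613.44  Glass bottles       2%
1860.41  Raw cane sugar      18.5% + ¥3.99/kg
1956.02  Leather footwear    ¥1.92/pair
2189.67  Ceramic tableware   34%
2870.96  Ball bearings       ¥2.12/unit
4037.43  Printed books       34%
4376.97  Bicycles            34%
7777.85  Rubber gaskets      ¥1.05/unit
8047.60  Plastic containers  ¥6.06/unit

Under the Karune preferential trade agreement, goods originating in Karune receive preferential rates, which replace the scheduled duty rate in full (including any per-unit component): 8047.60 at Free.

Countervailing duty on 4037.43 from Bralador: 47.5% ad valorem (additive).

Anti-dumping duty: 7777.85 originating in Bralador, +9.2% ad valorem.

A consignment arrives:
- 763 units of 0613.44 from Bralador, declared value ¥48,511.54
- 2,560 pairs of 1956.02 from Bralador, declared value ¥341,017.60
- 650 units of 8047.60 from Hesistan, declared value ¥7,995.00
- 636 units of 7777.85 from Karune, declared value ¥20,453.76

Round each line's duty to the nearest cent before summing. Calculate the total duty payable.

Line 1 (0613.44, Bralador, 763 units, ¥48,511.54):
Base rate for 0613.44 is 2%.
Duty = ¥48,511.54 × 2% = ¥970.23.
Line 2 (1956.02, Bralador, 2,560 pairs, ¥341,017.60):
Base rate for 1956.02 is ¥1.92/pair.
Duty = 2,560 × ¥1.92 = ¥4,915.20.
Line 3 (8047.60, Hesistan, 650 units, ¥7,995.00):
Base rate for 8047.60 is ¥6.06/unit.
8047.60 has an FTA preferential rate, but origin Hesistan is not Karune; base rate stands.
Duty = 650 × ¥6.06 = ¥3,939.00.
Line 4 (7777.85, Karune, 636 units, ¥20,453.76):
Base rate for 7777.85 is ¥1.05/unit.
Origin Karune is the FTA partner but 7777.85 is not on the preference list; base rate stands.
The additional-duty order on 7777.85 targets Bralador, not Karune; it does not apply.
Duty = 636 × ¥1.05 = ¥667.80.
Total = ¥970.23 + ¥4,915.20 + ¥3,939.00 + ¥667.80 = ¥10,492.23.

¥10,492.23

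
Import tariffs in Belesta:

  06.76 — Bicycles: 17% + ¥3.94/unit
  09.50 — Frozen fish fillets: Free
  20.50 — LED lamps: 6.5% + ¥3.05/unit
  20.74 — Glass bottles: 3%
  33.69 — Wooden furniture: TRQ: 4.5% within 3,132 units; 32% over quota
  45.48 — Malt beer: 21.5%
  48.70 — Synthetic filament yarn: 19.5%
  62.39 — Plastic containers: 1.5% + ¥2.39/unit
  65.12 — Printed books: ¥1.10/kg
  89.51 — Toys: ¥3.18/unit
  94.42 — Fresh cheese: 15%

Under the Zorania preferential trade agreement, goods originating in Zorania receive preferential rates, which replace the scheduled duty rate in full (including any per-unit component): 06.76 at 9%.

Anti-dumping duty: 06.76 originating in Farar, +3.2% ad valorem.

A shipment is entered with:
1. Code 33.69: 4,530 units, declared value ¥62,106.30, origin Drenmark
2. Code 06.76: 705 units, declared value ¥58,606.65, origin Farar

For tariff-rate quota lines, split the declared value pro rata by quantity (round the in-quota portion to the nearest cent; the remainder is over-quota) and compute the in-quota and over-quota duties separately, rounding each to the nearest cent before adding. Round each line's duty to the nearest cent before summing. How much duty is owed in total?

Line 1 (33.69, Drenmark, 4,530 units, ¥62,106.30):
Code 33.69 is under a tariff-rate quota (threshold 3,132 units). In-quota: 3,132 units at 4.5%; over-quota: 1,398 units at 32%.
Pro-rata value split: in-quota = ¥62,106.30 × 3,132/4,530 = ¥42,939.72; over-quota = ¥62,106.30 − ¥42,939.72 = ¥19,166.58.
In-quota duty = ¥42,939.72 × 4.5% = ¥1,932.29. Over-quota duty = ¥19,166.58 × 32% = ¥6,133.31.
Line duty = ¥1,932.29 + ¥6,133.31 = ¥8,065.60.
Line 2 (06.76, Farar, 705 units, ¥58,606.65):
Base rate for 06.76 is 17% + ¥3.94/unit.
06.76 has an FTA preferential rate, but origin Farar is not Zorania; base rate stands.
Additional duty on 06.76 from Farar: +3.2%. Applied ad valorem rate: 17% + 3.2% = 20.2%.
Duty = ¥58,606.65 × 20.2% + 705 × ¥3.94 = ¥14,616.24.
Total = ¥8,065.60 + ¥14,616.24 = ¥22,681.84.

¥22,681.84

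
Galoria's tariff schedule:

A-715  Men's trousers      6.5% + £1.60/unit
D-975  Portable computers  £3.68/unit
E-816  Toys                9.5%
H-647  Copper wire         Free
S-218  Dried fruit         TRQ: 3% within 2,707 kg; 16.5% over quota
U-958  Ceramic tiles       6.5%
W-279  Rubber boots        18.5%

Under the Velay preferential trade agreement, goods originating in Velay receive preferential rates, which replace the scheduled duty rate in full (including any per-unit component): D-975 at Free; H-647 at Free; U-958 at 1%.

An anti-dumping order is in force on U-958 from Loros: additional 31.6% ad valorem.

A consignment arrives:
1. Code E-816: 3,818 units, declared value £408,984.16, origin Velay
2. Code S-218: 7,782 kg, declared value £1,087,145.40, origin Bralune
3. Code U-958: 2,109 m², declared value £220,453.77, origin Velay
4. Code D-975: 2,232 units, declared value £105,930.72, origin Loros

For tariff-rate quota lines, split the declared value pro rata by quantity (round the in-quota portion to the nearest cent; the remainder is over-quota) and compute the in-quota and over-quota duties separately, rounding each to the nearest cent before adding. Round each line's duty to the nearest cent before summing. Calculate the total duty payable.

£177,598.13

Line 1 (E-816, Velay, 3,818 units, £408,984.16):
Base rate for E-816 is 9.5%.
Origin Velay is the FTA partner but E-816 is not on the preference list; base rate stands.
Duty = £408,984.16 × 9.5% = £38,853.50.
Line 2 (S-218, Bralune, 7,782 kg, £1,087,145.40):
Code S-218 is under a tariff-rate quota (threshold 2,707 kg). In-quota: 2,707 kg at 3%; over-quota: 5,075 kg at 16.5%.
Pro-rata value split: in-quota = £1,087,145.40 × 2,707/7,782 = £378,167.90; over-quota = £1,087,145.40 − £378,167.90 = £708,977.50.
In-quota duty = £378,167.90 × 3% = £11,345.04. Over-quota duty = £708,977.50 × 16.5% = £116,981.29.
Line duty = £11,345.04 + £116,981.29 = £128,326.33.
Line 3 (U-958, Velay, 2,109 m², £220,453.77):
Base rate for U-958 is 6.5%.
Origin Velay qualifies under the Galoria–Velay agreement and U-958 is covered: preferential rate 1% applies instead.
The additional-duty order on U-958 targets Loros, not Velay; it does not apply.
Duty = £220,453.77 × 1% = £2,204.54.
Line 4 (D-975, Loros, 2,232 units, £105,930.72):
Base rate for D-975 is £3.68/unit.
D-975 has an FTA preferential rate, but origin Loros is not Velay; base rate stands.
Duty = 2,232 × £3.68 = £8,213.76.
Total = £38,853.50 + £128,326.33 + £2,204.54 + £8,213.76 = £177,598.13.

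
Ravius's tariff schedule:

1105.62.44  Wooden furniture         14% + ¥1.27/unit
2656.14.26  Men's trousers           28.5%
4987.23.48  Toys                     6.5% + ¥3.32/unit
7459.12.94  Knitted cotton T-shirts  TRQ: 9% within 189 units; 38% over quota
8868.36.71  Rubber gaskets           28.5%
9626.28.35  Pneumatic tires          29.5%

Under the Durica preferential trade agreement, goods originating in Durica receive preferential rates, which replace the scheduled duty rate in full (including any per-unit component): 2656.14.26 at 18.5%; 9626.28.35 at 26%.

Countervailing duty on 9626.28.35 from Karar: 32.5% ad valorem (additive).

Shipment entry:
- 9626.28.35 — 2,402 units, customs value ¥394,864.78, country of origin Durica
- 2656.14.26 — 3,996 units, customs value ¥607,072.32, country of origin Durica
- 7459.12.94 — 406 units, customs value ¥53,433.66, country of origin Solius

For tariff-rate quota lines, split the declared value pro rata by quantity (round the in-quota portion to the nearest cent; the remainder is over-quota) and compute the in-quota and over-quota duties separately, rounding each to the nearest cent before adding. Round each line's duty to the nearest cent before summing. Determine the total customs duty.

¥228,064.47

Line 1 (9626.28.35, Durica, 2,402 units, ¥394,864.78):
Base rate for 9626.28.35 is 29.5%.
Origin Durica qualifies under the Ravius–Durica agreement and 9626.28.35 is covered: preferential rate 26% applies instead.
The additional-duty order on 9626.28.35 targets Karar, not Durica; it does not apply.
Duty = ¥394,864.78 × 26% = ¥102,664.84.
Line 2 (2656.14.26, Durica, 3,996 units, ¥607,072.32):
Base rate for 2656.14.26 is 28.5%.
Origin Durica qualifies under the Ravius–Durica agreement and 2656.14.26 is covered: preferential rate 18.5% applies instead.
Duty = ¥607,072.32 × 18.5% = ¥112,308.38.
Line 3 (7459.12.94, Solius, 406 units, ¥53,433.66):
Code 7459.12.94 is under a tariff-rate quota (threshold 189 units). In-quota: 189 units at 9%; over-quota: 217 units at 38%.
Pro-rata value split: in-quota = ¥53,433.66 × 189/406 = ¥24,874.29; over-quota = ¥53,433.66 − ¥24,874.29 = ¥28,559.37.
In-quota duty = ¥24,874.29 × 9% = ¥2,238.69. Over-quota duty = ¥28,559.37 × 38% = ¥10,852.56.
Line duty = ¥2,238.69 + ¥10,852.56 = ¥13,091.25.
Total = ¥102,664.84 + ¥112,308.38 + ¥13,091.25 = ¥228,064.47.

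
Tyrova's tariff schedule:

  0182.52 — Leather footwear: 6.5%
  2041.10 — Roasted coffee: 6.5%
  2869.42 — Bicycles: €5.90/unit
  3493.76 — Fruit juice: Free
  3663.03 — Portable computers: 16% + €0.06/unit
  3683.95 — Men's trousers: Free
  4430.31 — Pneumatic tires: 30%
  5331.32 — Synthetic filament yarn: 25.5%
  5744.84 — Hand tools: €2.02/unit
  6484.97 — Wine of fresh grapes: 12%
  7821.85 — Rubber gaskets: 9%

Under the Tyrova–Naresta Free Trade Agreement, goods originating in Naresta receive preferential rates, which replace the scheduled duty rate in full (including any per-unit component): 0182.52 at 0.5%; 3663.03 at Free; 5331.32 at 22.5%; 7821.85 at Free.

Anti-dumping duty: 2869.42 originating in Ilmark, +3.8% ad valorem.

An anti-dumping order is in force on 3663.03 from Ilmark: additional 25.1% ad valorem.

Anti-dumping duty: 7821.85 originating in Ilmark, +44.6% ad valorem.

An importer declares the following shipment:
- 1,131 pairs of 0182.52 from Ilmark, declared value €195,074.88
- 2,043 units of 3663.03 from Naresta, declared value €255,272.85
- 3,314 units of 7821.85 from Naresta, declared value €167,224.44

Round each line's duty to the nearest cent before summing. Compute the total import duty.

Line 1 (0182.52, Ilmark, 1,131 pairs, €195,074.88):
Base rate for 0182.52 is 6.5%.
0182.52 has an FTA preferential rate, but origin Ilmark is not Naresta; base rate stands.
Duty = €195,074.88 × 6.5% = €12,679.87.
Line 2 (3663.03, Naresta, 2,043 units, €255,272.85):
Base rate for 3663.03 is 16% + €0.06/unit.
Origin Naresta qualifies under the Tyrova–Naresta agreement and 3663.03 is covered: preferential rate Free applies instead.
The additional-duty order on 3663.03 targets Ilmark, not Naresta; it does not apply.
Duty = €255,272.85 × 0% = €0.00.
Line 3 (7821.85, Naresta, 3,314 units, €167,224.44):
Base rate for 7821.85 is 9%.
Origin Naresta qualifies under the Tyrova–Naresta agreement and 7821.85 is covered: preferential rate Free applies instead.
The additional-duty order on 7821.85 targets Ilmark, not Naresta; it does not apply.
Duty = €167,224.44 × 0% = €0.00.
Total = €12,679.87 + €0.00 + €0.00 = €12,679.87.

€12,679.87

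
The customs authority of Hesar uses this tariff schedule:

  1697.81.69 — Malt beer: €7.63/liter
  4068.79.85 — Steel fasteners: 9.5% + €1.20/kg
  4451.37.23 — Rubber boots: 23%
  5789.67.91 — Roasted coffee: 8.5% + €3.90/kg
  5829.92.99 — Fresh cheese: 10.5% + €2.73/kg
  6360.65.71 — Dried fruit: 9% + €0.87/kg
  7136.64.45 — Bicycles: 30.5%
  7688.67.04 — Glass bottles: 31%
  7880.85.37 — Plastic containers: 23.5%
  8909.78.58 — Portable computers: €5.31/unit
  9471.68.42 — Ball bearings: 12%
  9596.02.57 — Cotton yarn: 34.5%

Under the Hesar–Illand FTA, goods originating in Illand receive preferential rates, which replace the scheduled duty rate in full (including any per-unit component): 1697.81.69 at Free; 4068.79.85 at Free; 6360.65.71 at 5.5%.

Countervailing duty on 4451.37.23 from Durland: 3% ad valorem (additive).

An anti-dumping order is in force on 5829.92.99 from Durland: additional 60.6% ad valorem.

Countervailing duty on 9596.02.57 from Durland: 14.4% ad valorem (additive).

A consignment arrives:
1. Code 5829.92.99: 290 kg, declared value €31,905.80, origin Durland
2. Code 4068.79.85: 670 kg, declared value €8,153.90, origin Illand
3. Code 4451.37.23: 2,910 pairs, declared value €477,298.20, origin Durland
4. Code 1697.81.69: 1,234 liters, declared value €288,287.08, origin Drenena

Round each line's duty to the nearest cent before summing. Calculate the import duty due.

Line 1 (5829.92.99, Durland, 290 kg, €31,905.80):
Base rate for 5829.92.99 is 10.5% + €2.73/kg.
Additional duty on 5829.92.99 from Durland: +60.6%. Applied ad valorem rate: 10.5% + 60.6% = 71.1%.
Duty = €31,905.80 × 71.1% + 290 × €2.73 = €23,476.72.
Line 2 (4068.79.85, Illand, 670 kg, €8,153.90):
Base rate for 4068.79.85 is 9.5% + €1.20/kg.
Origin Illand qualifies under the Hesar–Illand agreement and 4068.79.85 is covered: preferential rate Free applies instead.
Duty = €8,153.90 × 0% = €0.00.
Line 3 (4451.37.23, Durland, 2,910 pairs, €477,298.20):
Base rate for 4451.37.23 is 23%.
Additional duty on 4451.37.23 from Durland: +3%. Applied ad valorem rate: 23% + 3% = 26%.
Duty = €477,298.20 × 26% = €124,097.53.
Line 4 (1697.81.69, Drenena, 1,234 liters, €288,287.08):
Base rate for 1697.81.69 is €7.63/liter.
1697.81.69 has an FTA preferential rate, but origin Drenena is not Illand; base rate stands.
Duty = 1,234 × €7.63 = €9,415.42.
Total = €23,476.72 + €0.00 + €124,097.53 + €9,415.42 = €156,989.67.

€156,989.67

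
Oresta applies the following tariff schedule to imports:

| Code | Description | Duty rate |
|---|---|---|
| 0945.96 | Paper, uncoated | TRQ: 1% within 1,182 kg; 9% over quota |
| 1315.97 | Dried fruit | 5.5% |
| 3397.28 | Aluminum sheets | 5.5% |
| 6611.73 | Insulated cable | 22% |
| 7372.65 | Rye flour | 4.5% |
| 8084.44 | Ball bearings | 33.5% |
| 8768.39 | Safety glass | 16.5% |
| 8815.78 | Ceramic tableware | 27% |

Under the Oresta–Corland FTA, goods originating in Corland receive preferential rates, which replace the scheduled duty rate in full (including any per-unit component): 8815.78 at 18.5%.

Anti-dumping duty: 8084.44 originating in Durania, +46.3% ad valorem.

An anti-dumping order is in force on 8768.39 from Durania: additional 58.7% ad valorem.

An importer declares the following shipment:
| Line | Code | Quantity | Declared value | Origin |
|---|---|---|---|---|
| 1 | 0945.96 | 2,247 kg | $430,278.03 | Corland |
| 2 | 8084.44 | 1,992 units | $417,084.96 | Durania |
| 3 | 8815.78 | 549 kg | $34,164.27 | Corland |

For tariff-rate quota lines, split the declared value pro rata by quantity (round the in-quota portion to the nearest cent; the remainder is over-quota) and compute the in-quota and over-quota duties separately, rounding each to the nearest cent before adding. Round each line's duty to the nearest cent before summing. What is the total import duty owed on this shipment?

Line 1 (0945.96, Corland, 2,247 kg, $430,278.03):
Code 0945.96 is under a tariff-rate quota (threshold 1,182 kg). In-quota: 1,182 kg at 1%; over-quota: 1,065 kg at 9%.
Pro-rata value split: in-quota = $430,278.03 × 1,182/2,247 = $226,341.18; over-quota = $430,278.03 − $226,341.18 = $203,936.85.
In-quota duty = $226,341.18 × 1% = $2,263.41. Over-quota duty = $203,936.85 × 9% = $18,354.32.
Line duty = $2,263.41 + $18,354.32 = $20,617.73.
Line 2 (8084.44, Durania, 1,992 units, $417,084.96):
Base rate for 8084.44 is 33.5%.
Additional duty on 8084.44 from Durania: +46.3%. Applied ad valorem rate: 33.5% + 46.3% = 79.8%.
Duty = $417,084.96 × 79.8% = $332,833.80.
Line 3 (8815.78, Corland, 549 kg, $34,164.27):
Base rate for 8815.78 is 27%.
Origin Corland qualifies under the Oresta–Corland agreement and 8815.78 is covered: preferential rate 18.5% applies instead.
Duty = $34,164.27 × 18.5% = $6,320.39.
Total = $20,617.73 + $332,833.80 + $6,320.39 = $359,771.92.

$359,771.92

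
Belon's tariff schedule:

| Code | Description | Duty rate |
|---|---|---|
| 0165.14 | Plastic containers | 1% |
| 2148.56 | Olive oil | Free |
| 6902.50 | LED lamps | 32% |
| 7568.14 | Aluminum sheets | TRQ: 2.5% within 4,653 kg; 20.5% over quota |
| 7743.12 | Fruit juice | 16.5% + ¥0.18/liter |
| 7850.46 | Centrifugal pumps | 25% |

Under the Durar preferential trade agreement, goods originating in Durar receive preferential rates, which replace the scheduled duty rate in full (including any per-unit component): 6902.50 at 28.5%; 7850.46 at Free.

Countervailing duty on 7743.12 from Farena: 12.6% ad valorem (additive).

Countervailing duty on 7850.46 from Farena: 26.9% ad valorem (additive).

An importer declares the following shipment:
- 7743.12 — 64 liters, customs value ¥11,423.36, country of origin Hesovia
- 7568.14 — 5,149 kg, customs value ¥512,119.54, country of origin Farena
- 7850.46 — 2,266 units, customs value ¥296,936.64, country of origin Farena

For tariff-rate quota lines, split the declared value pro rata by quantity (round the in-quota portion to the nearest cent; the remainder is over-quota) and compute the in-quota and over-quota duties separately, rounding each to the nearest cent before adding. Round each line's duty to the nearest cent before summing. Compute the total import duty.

¥177,689.26

Line 1 (7743.12, Hesovia, 64 liters, ¥11,423.36):
Base rate for 7743.12 is 16.5% + ¥0.18/liter.
The additional-duty order on 7743.12 targets Farena, not Hesovia; it does not apply.
Duty = ¥11,423.36 × 16.5% + 64 × ¥0.18 = ¥1,896.37.
Line 2 (7568.14, Farena, 5,149 kg, ¥512,119.54):
Code 7568.14 is under a tariff-rate quota (threshold 4,653 kg). In-quota: 4,653 kg at 2.5%; over-quota: 496 kg at 20.5%.
Pro-rata value split: in-quota = ¥512,119.54 × 4,653/5,149 = ¥462,787.38; over-quota = ¥512,119.54 − ¥462,787.38 = ¥49,332.16.
In-quota duty = ¥462,787.38 × 2.5% = ¥11,569.68. Over-quota duty = ¥49,332.16 × 20.5% = ¥10,113.09.
Line duty = ¥11,569.68 + ¥10,113.09 = ¥21,682.77.
Line 3 (7850.46, Farena, 2,266 units, ¥296,936.64):
Base rate for 7850.46 is 25%.
7850.46 has an FTA preferential rate, but origin Farena is not Durar; base rate stands.
Additional duty on 7850.46 from Farena: +26.9%. Applied ad valorem rate: 25% + 26.9% = 51.9%.
Duty = ¥296,936.64 × 51.9% = ¥154,110.12.
Total = ¥1,896.37 + ¥21,682.77 + ¥154,110.12 = ¥177,689.26.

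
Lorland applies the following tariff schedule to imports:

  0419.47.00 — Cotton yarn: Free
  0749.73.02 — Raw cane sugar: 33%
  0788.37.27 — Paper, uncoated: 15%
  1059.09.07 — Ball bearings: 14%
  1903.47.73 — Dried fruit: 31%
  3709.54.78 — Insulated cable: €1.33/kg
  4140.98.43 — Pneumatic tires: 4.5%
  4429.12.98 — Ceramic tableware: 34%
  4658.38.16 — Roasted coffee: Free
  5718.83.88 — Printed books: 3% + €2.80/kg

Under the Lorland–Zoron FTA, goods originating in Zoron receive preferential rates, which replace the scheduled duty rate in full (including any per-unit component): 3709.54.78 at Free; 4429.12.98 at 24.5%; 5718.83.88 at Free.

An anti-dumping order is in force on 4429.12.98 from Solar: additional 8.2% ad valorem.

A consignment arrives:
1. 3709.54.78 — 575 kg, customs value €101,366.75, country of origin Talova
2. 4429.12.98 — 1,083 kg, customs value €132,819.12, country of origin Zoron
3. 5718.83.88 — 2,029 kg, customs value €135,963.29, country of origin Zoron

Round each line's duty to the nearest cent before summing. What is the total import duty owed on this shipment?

Line 1 (3709.54.78, Talova, 575 kg, €101,366.75):
Base rate for 3709.54.78 is €1.33/kg.
3709.54.78 has an FTA preferential rate, but origin Talova is not Zoron; base rate stands.
Duty = 575 × €1.33 = €764.75.
Line 2 (4429.12.98, Zoron, 1,083 kg, €132,819.12):
Base rate for 4429.12.98 is 34%.
Origin Zoron qualifies under the Lorland–Zoron agreement and 4429.12.98 is covered: preferential rate 24.5% applies instead.
The additional-duty order on 4429.12.98 targets Solar, not Zoron; it does not apply.
Duty = €132,819.12 × 24.5% = €32,540.68.
Line 3 (5718.83.88, Zoron, 2,029 kg, €135,963.29):
Base rate for 5718.83.88 is 3% + €2.80/kg.
Origin Zoron qualifies under the Lorland–Zoron agreement and 5718.83.88 is covered: preferential rate Free applies instead.
Duty = €135,963.29 × 0% = €0.00.
Total = €764.75 + €32,540.68 + €0.00 = €33,305.43.

€33,305.43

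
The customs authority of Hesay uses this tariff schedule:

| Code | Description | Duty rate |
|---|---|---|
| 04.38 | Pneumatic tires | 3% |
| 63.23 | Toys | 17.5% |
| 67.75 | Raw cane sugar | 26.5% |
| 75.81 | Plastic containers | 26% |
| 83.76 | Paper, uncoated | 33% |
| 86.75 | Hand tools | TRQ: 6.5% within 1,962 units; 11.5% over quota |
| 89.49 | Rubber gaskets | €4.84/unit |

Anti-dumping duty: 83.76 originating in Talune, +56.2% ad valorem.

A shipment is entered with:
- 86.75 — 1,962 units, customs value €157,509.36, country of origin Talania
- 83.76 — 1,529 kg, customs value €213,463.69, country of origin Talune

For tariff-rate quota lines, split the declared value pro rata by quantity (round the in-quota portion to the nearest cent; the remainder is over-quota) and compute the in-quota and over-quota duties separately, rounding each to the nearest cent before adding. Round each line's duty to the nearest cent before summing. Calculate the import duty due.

€200,647.72

Line 1 (86.75, Talania, 1,962 units, €157,509.36):
Code 86.75 is under a tariff-rate quota (threshold 1,962 units). Quantity 1,962 units is within the quota, so the in-quota rate 6.5% applies to the full value.
Duty = €157,509.36 × 6.5% = €10,238.11.
Line 2 (83.76, Talune, 1,529 kg, €213,463.69):
Base rate for 83.76 is 33%.
Additional duty on 83.76 from Talune: +56.2%. Applied ad valorem rate: 33% + 56.2% = 89.2%.
Duty = €213,463.69 × 89.2% = €190,409.61.
Total = €10,238.11 + €190,409.61 = €200,647.72.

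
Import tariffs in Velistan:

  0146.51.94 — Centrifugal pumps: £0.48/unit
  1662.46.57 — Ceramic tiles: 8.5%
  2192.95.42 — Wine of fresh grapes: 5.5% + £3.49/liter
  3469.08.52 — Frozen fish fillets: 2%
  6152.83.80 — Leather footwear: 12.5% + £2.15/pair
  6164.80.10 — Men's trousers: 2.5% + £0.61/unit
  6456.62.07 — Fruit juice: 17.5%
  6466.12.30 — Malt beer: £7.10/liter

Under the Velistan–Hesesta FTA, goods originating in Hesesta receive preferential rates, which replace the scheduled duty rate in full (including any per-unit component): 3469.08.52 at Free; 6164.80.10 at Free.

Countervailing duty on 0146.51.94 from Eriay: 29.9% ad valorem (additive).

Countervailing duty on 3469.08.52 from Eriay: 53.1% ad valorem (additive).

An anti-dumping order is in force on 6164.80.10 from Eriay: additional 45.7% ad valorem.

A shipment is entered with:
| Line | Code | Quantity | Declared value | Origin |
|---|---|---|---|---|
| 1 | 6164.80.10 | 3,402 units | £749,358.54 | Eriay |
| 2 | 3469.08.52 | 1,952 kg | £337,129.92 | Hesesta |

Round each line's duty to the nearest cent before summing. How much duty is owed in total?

Line 1 (6164.80.10, Eriay, 3,402 units, £749,358.54):
Base rate for 6164.80.10 is 2.5% + £0.61/unit.
6164.80.10 has an FTA preferential rate, but origin Eriay is not Hesesta; base rate stands.
Additional duty on 6164.80.10 from Eriay: +45.7%. Applied ad valorem rate: 2.5% + 45.7% = 48.2%.
Duty = £749,358.54 × 48.2% + 3,402 × £0.61 = £363,266.04.
Line 2 (3469.08.52, Hesesta, 1,952 kg, £337,129.92):
Base rate for 3469.08.52 is 2%.
Origin Hesesta qualifies under the Velistan–Hesesta agreement and 3469.08.52 is covered: preferential rate Free applies instead.
The additional-duty order on 3469.08.52 targets Eriay, not Hesesta; it does not apply.
Duty = £337,129.92 × 0% = £0.00.
Total = £363,266.04 + £0.00 = £363,266.04.

£363,266.04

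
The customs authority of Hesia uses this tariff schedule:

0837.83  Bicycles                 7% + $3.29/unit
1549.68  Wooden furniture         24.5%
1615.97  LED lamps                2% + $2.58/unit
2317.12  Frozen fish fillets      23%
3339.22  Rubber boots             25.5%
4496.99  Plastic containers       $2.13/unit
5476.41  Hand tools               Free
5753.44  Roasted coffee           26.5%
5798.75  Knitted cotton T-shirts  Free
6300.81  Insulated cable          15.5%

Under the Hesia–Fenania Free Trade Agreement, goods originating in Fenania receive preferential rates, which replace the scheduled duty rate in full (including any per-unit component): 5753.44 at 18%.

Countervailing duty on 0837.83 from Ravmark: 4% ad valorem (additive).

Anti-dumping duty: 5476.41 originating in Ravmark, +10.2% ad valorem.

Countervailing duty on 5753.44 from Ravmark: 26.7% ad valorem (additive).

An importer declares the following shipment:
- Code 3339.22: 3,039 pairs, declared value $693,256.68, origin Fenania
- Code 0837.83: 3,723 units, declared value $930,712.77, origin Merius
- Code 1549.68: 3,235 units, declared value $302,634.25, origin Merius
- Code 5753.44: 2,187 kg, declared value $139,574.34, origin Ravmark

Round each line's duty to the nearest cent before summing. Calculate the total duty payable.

Line 1 (3339.22, Fenania, 3,039 pairs, $693,256.68):
Base rate for 3339.22 is 25.5%.
Origin Fenania is the FTA partner but 3339.22 is not on the preference list; base rate stands.
Duty = $693,256.68 × 25.5% = $176,780.45.
Line 2 (0837.83, Merius, 3,723 units, $930,712.77):
Base rate for 0837.83 is 7% + $3.29/unit.
The additional-duty order on 0837.83 targets Ravmark, not Merius; it does not apply.
Duty = $930,712.77 × 7% + 3,723 × $3.29 = $77,398.56.
Line 3 (1549.68, Merius, 3,235 units, $302,634.25):
Base rate for 1549.68 is 24.5%.
Duty = $302,634.25 × 24.5% = $74,145.39.
Line 4 (5753.44, Ravmark, 2,187 kg, $139,574.34):
Base rate for 5753.44 is 26.5%.
5753.44 has an FTA preferential rate, but origin Ravmark is not Fenania; base rate stands.
Additional duty on 5753.44 from Ravmark: +26.7%. Applied ad valorem rate: 26.5% + 26.7% = 53.2%.
Duty = $139,574.34 × 53.2% = $74,253.55.
Total = $176,780.45 + $77,398.56 + $74,145.39 + $74,253.55 = $402,577.95.

$402,577.95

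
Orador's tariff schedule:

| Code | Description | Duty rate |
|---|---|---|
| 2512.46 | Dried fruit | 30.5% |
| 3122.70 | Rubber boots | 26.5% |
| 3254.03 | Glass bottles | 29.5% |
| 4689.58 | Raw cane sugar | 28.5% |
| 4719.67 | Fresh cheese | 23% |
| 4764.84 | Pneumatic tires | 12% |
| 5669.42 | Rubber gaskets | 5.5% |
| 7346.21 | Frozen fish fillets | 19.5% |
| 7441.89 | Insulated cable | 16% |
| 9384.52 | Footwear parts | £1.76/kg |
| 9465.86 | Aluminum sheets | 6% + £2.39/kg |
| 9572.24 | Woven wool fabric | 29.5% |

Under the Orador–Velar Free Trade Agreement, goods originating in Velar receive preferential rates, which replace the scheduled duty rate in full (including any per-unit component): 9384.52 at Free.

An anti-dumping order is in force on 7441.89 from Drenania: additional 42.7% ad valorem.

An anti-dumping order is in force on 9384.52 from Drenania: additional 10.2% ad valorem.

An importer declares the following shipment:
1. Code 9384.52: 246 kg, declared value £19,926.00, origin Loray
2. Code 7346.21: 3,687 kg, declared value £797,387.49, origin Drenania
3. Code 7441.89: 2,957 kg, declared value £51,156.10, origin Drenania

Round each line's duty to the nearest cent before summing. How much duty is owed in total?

£185,952.15

Line 1 (9384.52, Loray, 246 kg, £19,926.00):
Base rate for 9384.52 is £1.76/kg.
9384.52 has an FTA preferential rate, but origin Loray is not Velar; base rate stands.
The additional-duty order on 9384.52 targets Drenania, not Loray; it does not apply.
Duty = 246 × £1.76 = £432.96.
Line 2 (7346.21, Drenania, 3,687 kg, £797,387.49):
Base rate for 7346.21 is 19.5%.
Duty = £797,387.49 × 19.5% = £155,490.56.
Line 3 (7441.89, Drenania, 2,957 kg, £51,156.10):
Base rate for 7441.89 is 16%.
Additional duty on 7441.89 from Drenania: +42.7%. Applied ad valorem rate: 16% + 42.7% = 58.7%.
Duty = £51,156.10 × 58.7% = £30,028.63.
Total = £432.96 + £155,490.56 + £30,028.63 = £185,952.15.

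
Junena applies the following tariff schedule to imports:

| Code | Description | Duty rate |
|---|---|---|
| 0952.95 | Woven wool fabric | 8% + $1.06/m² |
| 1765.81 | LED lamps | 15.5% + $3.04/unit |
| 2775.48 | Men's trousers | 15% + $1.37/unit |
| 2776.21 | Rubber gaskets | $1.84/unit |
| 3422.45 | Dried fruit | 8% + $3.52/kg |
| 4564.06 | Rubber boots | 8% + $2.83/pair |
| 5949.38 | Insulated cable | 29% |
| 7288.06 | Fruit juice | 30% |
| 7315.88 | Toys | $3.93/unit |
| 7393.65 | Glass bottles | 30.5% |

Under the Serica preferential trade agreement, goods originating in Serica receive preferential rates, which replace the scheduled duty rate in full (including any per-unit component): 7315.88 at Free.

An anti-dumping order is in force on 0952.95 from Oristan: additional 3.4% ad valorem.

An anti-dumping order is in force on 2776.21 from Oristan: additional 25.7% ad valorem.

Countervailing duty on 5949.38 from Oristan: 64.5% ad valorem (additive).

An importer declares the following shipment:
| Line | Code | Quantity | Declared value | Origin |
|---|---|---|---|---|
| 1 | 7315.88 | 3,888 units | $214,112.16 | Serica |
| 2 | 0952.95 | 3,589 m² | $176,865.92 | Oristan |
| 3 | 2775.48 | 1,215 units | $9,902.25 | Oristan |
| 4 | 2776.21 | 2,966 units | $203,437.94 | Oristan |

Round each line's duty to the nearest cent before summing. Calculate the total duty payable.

$84,857.93

Line 1 (7315.88, Serica, 3,888 units, $214,112.16):
Base rate for 7315.88 is $3.93/unit.
Origin Serica qualifies under the Junena–Serica agreement and 7315.88 is covered: preferential rate Free applies instead.
Duty = $214,112.16 × 0% = $0.00.
Line 2 (0952.95, Oristan, 3,589 m², $176,865.92):
Base rate for 0952.95 is 8% + $1.06/m².
Additional duty on 0952.95 from Oristan: +3.4%. Applied ad valorem rate: 8% + 3.4% = 11.4%.
Duty = $176,865.92 × 11.4% + 3,589 × $1.06 = $23,967.05.
Line 3 (2775.48, Oristan, 1,215 units, $9,902.25):
Base rate for 2775.48 is 15% + $1.37/unit.
Duty = $9,902.25 × 15% + 1,215 × $1.37 = $3,149.89.
Line 4 (2776.21, Oristan, 2,966 units, $203,437.94):
Base rate for 2776.21 is $1.84/unit.
Additional duty on 2776.21 from Oristan: +25.7% ad valorem. Applied ad valorem rate = 25.7%.
Duty = $203,437.94 × 25.7% + 2,966 × $1.84 = $57,740.99.
Total = $0.00 + $23,967.05 + $3,149.89 + $57,740.99 = $84,857.93.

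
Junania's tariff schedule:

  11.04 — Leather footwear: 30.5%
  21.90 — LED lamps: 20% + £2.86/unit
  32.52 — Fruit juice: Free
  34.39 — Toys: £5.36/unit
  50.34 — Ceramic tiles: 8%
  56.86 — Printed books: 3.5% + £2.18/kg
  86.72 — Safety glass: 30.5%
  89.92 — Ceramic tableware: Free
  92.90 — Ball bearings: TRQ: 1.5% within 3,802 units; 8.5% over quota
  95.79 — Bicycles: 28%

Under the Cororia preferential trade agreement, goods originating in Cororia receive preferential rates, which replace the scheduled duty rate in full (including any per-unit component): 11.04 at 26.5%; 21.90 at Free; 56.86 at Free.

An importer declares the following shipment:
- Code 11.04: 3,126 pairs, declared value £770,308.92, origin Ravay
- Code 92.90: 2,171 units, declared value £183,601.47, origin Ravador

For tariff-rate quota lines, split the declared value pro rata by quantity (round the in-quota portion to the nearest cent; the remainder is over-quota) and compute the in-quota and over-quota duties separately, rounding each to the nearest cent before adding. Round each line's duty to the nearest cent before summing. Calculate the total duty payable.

£237,698.24

Line 1 (11.04, Ravay, 3,126 pairs, £770,308.92):
Base rate for 11.04 is 30.5%.
11.04 has an FTA preferential rate, but origin Ravay is not Cororia; base rate stands.
Duty = £770,308.92 × 30.5% = £234,944.22.
Line 2 (92.90, Ravador, 2,171 units, £183,601.47):
Code 92.90 is under a tariff-rate quota (threshold 3,802 units). Quantity 2,171 units is within the quota, so the in-quota rate 1.5% applies to the full value.
Duty = £183,601.47 × 1.5% = £2,754.02.
Total = £234,944.22 + £2,754.02 = £237,698.24.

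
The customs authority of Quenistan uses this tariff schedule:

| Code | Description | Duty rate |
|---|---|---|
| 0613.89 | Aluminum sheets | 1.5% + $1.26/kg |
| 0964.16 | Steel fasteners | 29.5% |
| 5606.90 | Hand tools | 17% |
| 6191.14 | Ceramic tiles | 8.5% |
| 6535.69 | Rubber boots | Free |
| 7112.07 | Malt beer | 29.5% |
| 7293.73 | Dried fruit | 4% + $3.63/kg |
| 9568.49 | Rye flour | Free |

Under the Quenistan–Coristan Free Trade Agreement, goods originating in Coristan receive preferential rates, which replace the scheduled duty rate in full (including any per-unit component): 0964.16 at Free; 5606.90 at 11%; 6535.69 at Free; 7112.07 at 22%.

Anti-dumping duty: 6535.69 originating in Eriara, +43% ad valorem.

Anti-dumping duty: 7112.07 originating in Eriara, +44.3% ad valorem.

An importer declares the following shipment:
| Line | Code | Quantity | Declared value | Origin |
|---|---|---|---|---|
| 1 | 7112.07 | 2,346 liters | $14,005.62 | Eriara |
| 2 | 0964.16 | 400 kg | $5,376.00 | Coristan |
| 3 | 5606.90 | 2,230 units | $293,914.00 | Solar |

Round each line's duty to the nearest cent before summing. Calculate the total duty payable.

Line 1 (7112.07, Eriara, 2,346 liters, $14,005.62):
Base rate for 7112.07 is 29.5%.
7112.07 has an FTA preferential rate, but origin Eriara is not Coristan; base rate stands.
Additional duty on 7112.07 from Eriara: +44.3%. Applied ad valorem rate: 29.5% + 44.3% = 73.8%.
Duty = $14,005.62 × 73.8% = $10,336.15.
Line 2 (0964.16, Coristan, 400 kg, $5,376.00):
Base rate for 0964.16 is 29.5%.
Origin Coristan qualifies under the Quenistan–Coristan agreement and 0964.16 is covered: preferential rate Free applies instead.
Duty = $5,376.00 × 0% = $0.00.
Line 3 (5606.90, Solar, 2,230 units, $293,914.00):
Base rate for 5606.90 is 17%.
5606.90 has an FTA preferential rate, but origin Solar is not Coristan; base rate stands.
Duty = $293,914.00 × 17% = $49,965.38.
Total = $10,336.15 + $0.00 + $49,965.38 = $60,301.53.

$60,301.53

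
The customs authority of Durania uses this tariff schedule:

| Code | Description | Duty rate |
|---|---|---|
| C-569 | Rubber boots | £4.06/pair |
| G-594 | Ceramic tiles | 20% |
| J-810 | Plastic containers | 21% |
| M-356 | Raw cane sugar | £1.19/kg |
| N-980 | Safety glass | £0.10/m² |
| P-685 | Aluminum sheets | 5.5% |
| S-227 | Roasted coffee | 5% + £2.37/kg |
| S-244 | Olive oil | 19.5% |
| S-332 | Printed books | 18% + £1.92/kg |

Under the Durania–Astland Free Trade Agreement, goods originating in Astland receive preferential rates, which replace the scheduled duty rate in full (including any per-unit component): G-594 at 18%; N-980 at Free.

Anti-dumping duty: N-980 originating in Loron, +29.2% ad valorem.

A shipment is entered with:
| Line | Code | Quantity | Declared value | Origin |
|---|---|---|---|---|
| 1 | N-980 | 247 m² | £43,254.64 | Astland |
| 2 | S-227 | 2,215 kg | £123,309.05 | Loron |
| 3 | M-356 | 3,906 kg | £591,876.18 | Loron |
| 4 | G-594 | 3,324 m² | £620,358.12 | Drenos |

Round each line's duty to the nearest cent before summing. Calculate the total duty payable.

Line 1 (N-980, Astland, 247 m², £43,254.64):
Base rate for N-980 is £0.10/m².
Origin Astland qualifies under the Durania–Astland agreement and N-980 is covered: preferential rate Free applies instead.
The additional-duty order on N-980 targets Loron, not Astland; it does not apply.
Duty = £43,254.64 × 0% = £0.00.
Line 2 (S-227, Loron, 2,215 kg, £123,309.05):
Base rate for S-227 is 5% + £2.37/kg.
Duty = £123,309.05 × 5% + 2,215 × £2.37 = £11,415.00.
Line 3 (M-356, Loron, 3,906 kg, £591,876.18):
Base rate for M-356 is £1.19/kg.
Duty = 3,906 × £1.19 = £4,648.14.
Line 4 (G-594, Drenos, 3,324 m², £620,358.12):
Base rate for G-594 is 20%.
G-594 has an FTA preferential rate, but origin Drenos is not Astland; base rate stands.
Duty = £620,358.12 × 20% = £124,071.62.
Total = £0.00 + £11,415.00 + £4,648.14 + £124,071.62 = £140,134.76.

£140,134.76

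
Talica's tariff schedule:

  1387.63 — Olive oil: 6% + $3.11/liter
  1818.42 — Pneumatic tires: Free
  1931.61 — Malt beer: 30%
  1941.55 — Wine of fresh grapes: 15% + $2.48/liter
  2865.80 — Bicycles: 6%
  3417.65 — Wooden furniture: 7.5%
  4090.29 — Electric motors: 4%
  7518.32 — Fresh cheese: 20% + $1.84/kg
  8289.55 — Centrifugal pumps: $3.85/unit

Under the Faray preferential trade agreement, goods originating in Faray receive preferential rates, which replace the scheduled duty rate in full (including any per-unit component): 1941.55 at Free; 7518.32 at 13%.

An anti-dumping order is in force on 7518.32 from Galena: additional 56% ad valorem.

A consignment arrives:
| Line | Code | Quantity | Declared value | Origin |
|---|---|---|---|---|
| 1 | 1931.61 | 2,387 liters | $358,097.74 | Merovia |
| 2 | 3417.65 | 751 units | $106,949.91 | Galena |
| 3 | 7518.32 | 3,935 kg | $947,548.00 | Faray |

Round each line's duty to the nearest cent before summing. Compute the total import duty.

$238,631.80

Line 1 (1931.61, Merovia, 2,387 liters, $358,097.74):
Base rate for 1931.61 is 30%.
Duty = $358,097.74 × 30% = $107,429.32.
Line 2 (3417.65, Galena, 751 units, $106,949.91):
Base rate for 3417.65 is 7.5%.
Duty = $106,949.91 × 7.5% = $8,021.24.
Line 3 (7518.32, Faray, 3,935 kg, $947,548.00):
Base rate for 7518.32 is 20% + $1.84/kg.
Origin Faray qualifies under the Talica–Faray agreement and 7518.32 is covered: preferential rate 13% applies instead.
The additional-duty order on 7518.32 targets Galena, not Faray; it does not apply.
Duty = $947,548.00 × 13% = $123,181.24.
Total = $107,429.32 + $8,021.24 + $123,181.24 = $238,631.80.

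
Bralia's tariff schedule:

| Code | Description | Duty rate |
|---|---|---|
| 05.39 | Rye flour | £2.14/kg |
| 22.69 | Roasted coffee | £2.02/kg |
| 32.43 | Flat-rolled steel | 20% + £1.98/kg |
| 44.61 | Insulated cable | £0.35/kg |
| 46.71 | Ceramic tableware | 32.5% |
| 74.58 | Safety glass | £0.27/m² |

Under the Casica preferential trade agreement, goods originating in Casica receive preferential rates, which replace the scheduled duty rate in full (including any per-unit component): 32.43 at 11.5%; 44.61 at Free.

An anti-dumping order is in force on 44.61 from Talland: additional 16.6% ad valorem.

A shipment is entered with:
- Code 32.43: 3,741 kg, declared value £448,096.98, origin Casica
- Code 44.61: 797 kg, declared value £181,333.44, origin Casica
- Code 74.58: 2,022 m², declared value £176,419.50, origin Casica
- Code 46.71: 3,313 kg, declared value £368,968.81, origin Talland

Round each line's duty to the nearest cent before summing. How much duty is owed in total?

£171,991.95

Line 1 (32.43, Casica, 3,741 kg, £448,096.98):
Base rate for 32.43 is 20% + £1.98/kg.
Origin Casica qualifies under the Bralia–Casica agreement and 32.43 is covered: preferential rate 11.5% applies instead.
Duty = £448,096.98 × 11.5% = £51,531.15.
Line 2 (44.61, Casica, 797 kg, £181,333.44):
Base rate for 44.61 is £0.35/kg.
Origin Casica qualifies under the Bralia–Casica agreement and 44.61 is covered: preferential rate Free applies instead.
The additional-duty order on 44.61 targets Talland, not Casica; it does not apply.
Duty = £181,333.44 × 0% = £0.00.
Line 3 (74.58, Casica, 2,022 m², £176,419.50):
Base rate for 74.58 is £0.27/m².
Origin Casica is the FTA partner but 74.58 is not on the preference list; base rate stands.
Duty = 2,022 × £0.27 = £545.94.
Line 4 (46.71, Talland, 3,313 kg, £368,968.81):
Base rate for 46.71 is 32.5%.
Duty = £368,968.81 × 32.5% = £119,914.86.
Total = £51,531.15 + £0.00 + £545.94 + £119,914.86 = £171,991.95.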